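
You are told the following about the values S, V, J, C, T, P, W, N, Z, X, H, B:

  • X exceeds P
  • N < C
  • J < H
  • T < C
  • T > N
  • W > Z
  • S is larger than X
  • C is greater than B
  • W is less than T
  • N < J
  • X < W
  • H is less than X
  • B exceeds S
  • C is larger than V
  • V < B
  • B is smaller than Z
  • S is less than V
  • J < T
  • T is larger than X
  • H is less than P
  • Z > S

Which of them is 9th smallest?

The consecutive relations fix a unique order: N < J < H < P < X < S < V < B < Z < W < T < C.
The 9th smallest is Z.

Z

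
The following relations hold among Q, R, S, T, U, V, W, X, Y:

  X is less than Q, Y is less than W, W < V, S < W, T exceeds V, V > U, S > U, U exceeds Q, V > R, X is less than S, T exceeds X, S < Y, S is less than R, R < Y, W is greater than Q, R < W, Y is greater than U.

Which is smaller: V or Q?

The relevant relations are Q < U; U < S; S < R; R < Y; Y < W; W < V.
Chaining these gives Q < U < S < R < Y < W < V.
So Q < V; Q is the smaller of the two.

Q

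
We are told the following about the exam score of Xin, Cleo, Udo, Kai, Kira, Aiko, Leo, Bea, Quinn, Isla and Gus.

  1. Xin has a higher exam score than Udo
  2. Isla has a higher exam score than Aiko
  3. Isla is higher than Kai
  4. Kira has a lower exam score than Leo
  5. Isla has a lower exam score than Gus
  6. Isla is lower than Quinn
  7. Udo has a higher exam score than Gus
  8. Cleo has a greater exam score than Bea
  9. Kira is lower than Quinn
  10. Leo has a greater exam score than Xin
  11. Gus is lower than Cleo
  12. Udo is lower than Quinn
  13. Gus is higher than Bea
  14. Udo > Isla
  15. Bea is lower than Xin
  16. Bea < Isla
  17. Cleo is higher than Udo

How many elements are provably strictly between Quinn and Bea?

3

Chaining upward from Bea reaches: Isla, Gus, Udo, Xin, Cleo, Leo.
Chaining downward from Quinn reaches: Kai, Aiko, Kira, Isla, Gus, Udo.
Strictly between Bea and Quinn are those in both lists: Isla, Gus, Udo — 3 elements.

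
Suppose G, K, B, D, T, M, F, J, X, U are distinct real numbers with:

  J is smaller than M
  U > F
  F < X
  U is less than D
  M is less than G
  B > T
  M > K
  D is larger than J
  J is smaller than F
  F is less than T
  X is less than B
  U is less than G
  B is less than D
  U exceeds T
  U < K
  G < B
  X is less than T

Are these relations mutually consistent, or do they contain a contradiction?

Every relation is compatible with J < F < X < T < U < K < M < G < B < D; the set is consistent.

consistent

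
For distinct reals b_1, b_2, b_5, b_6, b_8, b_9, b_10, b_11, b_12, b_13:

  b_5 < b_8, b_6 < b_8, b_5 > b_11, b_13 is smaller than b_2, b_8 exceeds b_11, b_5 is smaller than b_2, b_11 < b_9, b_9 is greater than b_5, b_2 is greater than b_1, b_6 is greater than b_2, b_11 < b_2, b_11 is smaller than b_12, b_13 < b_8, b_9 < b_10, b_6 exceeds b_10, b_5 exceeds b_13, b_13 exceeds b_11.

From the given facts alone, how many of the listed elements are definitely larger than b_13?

From b_13 the given relations immediately reach b_5, b_2, b_8.
From those, b_9, b_6 — 5 in total.
From those, b_10 — 6 in total.
Nothing else is reachable above b_13; 6 in all.

6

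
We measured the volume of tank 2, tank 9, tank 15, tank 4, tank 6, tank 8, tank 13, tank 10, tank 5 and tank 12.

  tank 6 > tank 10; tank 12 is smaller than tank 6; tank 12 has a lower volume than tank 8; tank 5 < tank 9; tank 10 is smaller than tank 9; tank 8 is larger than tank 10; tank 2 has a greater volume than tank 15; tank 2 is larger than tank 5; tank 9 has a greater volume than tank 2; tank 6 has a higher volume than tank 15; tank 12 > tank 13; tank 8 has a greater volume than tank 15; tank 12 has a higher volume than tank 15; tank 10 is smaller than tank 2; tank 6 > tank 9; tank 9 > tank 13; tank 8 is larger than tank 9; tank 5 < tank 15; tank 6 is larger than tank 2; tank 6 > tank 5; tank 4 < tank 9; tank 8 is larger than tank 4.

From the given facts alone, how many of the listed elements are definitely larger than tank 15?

5

The elements the relations force above tank 15 are tank 12, tank 2, tank 9, tank 6, tank 8 — no chain reaches any other.
That is 5.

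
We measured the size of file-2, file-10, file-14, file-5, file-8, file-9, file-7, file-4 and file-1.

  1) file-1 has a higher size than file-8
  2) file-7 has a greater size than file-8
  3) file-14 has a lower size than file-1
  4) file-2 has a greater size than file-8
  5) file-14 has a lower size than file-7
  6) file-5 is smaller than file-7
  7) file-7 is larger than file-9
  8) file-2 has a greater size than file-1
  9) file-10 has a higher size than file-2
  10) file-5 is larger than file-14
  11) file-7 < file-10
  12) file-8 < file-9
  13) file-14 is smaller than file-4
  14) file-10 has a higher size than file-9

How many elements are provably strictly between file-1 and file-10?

1

Chaining upward from file-1 reaches: file-2.
Chaining downward from file-10 reaches: file-8, file-14, file-9, file-5, file-7, file-2.
Strictly between file-1 and file-10 are those in both lists: file-2 — 1 element.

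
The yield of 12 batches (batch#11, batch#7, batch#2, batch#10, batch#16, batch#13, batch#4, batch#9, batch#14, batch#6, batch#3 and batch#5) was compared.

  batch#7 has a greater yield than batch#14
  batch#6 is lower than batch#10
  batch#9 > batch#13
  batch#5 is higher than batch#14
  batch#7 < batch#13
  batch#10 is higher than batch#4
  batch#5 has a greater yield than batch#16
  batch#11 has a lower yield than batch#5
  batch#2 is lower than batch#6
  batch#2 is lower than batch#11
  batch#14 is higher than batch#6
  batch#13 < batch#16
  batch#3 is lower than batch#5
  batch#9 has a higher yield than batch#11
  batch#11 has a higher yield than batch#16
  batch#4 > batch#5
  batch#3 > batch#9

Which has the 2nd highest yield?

The consecutive relations fix a unique order: batch#2 < batch#6 < batch#14 < batch#7 < batch#13 < batch#16 < batch#11 < batch#9 < batch#3 < batch#5 < batch#4 < batch#10.
The 2nd largest is batch#4.

batch#4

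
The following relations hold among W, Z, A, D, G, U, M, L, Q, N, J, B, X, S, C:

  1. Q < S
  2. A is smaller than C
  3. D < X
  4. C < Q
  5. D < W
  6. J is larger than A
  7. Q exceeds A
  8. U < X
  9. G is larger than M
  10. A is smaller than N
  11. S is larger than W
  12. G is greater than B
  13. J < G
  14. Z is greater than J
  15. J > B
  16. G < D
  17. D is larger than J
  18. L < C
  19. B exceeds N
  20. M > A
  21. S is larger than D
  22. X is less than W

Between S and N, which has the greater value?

Link the given pairs in sequence: N < B; B < J; J < D; D < W; W < S.
Together: N < B < J < D < W < S.
So N < S; S is the larger of the two.

S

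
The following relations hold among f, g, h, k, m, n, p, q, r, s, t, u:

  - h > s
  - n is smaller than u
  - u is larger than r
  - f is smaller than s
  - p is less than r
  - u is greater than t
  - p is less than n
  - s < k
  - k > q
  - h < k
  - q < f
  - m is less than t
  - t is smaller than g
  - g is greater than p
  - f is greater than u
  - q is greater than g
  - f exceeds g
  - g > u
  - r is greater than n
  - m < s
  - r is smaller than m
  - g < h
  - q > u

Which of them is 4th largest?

f

Piecing the relations together gives one ordering: p < n < r < m < t < u < g < q < f < s < h < k.
The 4th largest is f.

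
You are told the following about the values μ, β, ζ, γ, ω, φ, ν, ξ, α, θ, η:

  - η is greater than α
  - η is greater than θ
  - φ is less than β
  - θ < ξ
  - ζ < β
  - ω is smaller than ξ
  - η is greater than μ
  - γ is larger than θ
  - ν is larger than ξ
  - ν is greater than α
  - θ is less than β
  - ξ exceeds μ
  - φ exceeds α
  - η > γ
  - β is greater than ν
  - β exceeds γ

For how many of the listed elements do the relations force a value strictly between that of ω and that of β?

The relations place ω below β. An element lies strictly between them when it is forced above ω and also forced below β.
Above ω: {ξ, ν}. Below β: {μ, θ, ξ, ζ, γ, α, φ, ν}.
Intersection: {ξ, ν} — 2.

2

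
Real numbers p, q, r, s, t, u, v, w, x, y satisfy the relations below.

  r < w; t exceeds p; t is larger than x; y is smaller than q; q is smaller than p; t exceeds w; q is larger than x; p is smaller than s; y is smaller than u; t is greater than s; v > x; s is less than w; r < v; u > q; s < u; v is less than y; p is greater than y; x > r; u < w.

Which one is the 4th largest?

s

The consecutive relations fix a unique order: r < x < v < y < q < p < s < u < w < t.
Counting 4 from the largest end gives s.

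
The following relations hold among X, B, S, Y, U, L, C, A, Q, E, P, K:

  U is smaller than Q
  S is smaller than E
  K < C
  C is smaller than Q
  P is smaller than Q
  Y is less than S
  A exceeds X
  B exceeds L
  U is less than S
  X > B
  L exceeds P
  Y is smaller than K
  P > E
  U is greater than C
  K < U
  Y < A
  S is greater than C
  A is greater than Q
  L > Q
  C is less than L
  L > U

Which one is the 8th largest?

Chaining the given pairs: Y < K < C < U < S < E < P < Q < L < B < X < A.
Counting 8 from the largest end gives S.

S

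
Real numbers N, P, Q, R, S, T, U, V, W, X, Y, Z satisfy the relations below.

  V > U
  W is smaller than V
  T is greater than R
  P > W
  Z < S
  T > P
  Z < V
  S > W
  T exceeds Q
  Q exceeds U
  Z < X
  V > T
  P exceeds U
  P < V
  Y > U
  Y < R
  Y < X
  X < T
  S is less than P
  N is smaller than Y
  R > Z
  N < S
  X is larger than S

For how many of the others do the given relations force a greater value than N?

The elements the relations force above N are Y, S, X, P, R, T, V — no chain reaches any other.
That is 7.

7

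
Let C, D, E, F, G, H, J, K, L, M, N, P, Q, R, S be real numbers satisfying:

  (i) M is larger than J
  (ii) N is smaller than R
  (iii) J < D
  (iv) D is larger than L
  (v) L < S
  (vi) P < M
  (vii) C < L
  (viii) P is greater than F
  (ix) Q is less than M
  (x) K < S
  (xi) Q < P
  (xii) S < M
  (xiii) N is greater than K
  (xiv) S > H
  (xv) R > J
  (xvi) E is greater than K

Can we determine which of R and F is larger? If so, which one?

undetermined

Following every chain through F: above F we get P, M.
R is not reached, and no chain runs the other way from R to F.
So the given relations leave the order of F and R undetermined.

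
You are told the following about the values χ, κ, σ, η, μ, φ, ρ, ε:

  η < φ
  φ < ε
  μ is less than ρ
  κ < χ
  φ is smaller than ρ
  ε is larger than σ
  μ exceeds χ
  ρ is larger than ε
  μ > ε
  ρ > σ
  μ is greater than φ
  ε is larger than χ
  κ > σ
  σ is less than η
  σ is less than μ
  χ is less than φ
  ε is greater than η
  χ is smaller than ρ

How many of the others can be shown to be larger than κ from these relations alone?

5

From κ the given relations immediately reach χ.
From those, φ, ε, μ, ρ — 5 in total.
Nothing else is reachable above κ; 5 in all.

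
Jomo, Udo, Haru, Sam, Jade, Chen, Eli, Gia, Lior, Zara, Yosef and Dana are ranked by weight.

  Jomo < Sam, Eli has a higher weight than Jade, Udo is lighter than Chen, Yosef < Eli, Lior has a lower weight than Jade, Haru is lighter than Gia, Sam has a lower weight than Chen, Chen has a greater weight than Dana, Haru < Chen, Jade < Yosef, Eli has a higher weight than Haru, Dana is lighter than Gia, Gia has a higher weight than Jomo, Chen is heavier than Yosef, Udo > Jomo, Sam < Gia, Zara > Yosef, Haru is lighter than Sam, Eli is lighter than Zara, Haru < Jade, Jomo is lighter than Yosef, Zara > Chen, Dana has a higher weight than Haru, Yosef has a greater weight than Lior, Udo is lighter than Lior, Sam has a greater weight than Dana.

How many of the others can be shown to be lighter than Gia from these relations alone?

4

The elements the relations force below Gia are Jomo, Haru, Dana, Sam — no chain reaches any other.
That is 4.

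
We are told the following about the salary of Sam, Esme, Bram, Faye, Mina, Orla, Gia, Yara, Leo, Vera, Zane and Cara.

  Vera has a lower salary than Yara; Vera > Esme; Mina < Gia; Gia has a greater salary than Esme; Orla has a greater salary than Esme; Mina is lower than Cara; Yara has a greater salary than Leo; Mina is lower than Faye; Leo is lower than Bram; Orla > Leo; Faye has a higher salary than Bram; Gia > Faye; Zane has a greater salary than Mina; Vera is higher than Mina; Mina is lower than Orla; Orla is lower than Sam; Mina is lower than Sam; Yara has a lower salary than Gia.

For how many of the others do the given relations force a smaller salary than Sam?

4

The elements the relations force below Sam are Mina, Esme, Leo, Orla — no chain reaches any other.
That is 4.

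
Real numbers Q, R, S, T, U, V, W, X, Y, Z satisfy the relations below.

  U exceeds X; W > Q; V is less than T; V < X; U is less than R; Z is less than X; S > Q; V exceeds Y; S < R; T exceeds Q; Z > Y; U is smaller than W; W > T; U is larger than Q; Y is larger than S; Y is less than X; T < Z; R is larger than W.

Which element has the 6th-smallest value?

The consecutive relations fix a unique order: Q < S < Y < V < T < Z < X < U < W < R.
Counting 6 from the smallest end gives Z.

Z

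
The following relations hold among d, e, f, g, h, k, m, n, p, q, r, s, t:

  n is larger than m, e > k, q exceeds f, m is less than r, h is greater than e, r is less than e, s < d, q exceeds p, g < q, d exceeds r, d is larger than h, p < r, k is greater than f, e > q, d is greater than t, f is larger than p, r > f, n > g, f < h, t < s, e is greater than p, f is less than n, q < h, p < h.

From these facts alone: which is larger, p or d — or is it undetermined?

p < f < k < e < h < d, by transitivity through f, k, e, h.
So d is larger.

d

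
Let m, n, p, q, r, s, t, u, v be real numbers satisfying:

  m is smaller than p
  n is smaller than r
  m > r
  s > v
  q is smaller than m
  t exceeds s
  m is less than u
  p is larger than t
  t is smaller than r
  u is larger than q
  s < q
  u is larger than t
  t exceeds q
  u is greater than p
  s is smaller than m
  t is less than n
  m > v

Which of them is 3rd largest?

Chaining the given pairs: v < s < q < t < n < r < m < p < u.
Counting 3 from the largest end gives m.

m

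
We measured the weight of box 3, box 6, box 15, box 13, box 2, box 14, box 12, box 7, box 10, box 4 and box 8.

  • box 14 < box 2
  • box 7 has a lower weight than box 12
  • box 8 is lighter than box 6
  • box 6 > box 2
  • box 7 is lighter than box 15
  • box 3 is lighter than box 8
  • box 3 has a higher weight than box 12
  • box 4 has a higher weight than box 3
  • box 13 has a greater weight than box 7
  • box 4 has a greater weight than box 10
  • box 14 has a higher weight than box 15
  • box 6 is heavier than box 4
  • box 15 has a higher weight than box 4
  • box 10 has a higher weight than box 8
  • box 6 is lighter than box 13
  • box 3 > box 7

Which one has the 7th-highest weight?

box 10

Piecing the relations together gives one ordering: box 7 < box 12 < box 3 < box 8 < box 10 < box 4 < box 15 < box 14 < box 2 < box 6 < box 13.
Counting 7 from the largest end gives box 10.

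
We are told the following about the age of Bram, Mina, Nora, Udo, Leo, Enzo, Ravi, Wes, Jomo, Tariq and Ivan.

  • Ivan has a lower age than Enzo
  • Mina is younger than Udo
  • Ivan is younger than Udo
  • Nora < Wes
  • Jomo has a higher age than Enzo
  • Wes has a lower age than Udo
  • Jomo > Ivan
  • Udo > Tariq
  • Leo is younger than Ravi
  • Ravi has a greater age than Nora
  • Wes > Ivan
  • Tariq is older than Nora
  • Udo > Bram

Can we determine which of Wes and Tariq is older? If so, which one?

Following every chain through Wes: above Wes we get Udo; below Wes we get Ivan, Nora.
Tariq is not reached, and no chain runs the other way from Tariq to Wes.
So the given relations leave the order of Wes and Tariq undetermined.

undetermined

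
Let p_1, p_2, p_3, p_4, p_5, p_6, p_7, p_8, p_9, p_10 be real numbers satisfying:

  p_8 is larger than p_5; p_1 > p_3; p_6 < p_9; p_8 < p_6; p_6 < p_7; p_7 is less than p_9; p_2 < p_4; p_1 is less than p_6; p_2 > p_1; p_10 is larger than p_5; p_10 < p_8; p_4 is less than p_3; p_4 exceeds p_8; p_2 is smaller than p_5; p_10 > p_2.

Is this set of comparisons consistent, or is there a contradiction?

We have p_1 < p_2 stated directly, yet also p_2 < p_5 < p_10 < p_8 < p_4 < p_3 < p_1 by chaining the others — so p_2 < p_1. Contradiction.

inconsistent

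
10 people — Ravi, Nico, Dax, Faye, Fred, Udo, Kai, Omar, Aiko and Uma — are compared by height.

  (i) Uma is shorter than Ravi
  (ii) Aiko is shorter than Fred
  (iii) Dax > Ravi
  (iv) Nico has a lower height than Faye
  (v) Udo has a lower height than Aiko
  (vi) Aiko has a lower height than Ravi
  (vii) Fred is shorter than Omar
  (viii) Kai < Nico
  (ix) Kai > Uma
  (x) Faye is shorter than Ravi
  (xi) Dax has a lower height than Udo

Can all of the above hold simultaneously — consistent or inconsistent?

inconsistent

We have Aiko < Ravi stated directly, yet also Ravi < Dax < Udo < Aiko by chaining the others — so Ravi < Aiko. Contradiction.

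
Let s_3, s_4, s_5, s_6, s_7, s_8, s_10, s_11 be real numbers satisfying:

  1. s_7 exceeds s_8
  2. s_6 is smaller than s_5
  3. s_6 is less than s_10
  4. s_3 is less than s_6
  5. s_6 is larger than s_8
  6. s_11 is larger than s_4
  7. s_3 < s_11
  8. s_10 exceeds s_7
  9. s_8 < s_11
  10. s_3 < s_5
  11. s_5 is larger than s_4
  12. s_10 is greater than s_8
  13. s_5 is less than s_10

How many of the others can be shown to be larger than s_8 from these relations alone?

Directly above s_8: s_7, s_6, s_10, s_11.
One step further: s_5 (5 so far).
No other element is forced above s_8 by the given relations, so the count is 5.

5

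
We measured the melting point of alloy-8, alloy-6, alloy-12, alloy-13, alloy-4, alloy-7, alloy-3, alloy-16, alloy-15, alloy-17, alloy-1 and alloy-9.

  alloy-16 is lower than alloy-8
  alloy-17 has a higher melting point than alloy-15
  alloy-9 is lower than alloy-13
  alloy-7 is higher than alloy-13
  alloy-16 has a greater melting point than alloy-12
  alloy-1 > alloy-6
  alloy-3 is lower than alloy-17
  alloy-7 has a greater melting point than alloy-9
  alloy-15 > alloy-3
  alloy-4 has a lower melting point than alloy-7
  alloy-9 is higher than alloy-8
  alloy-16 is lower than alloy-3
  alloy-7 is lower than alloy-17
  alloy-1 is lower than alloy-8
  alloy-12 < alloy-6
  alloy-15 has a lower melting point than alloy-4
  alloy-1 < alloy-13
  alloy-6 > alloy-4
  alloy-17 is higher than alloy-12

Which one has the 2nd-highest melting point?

The consecutive relations fix a unique order: alloy-12 < alloy-16 < alloy-3 < alloy-15 < alloy-4 < alloy-6 < alloy-1 < alloy-8 < alloy-9 < alloy-13 < alloy-7 < alloy-17.
The 2nd largest is alloy-7.

alloy-7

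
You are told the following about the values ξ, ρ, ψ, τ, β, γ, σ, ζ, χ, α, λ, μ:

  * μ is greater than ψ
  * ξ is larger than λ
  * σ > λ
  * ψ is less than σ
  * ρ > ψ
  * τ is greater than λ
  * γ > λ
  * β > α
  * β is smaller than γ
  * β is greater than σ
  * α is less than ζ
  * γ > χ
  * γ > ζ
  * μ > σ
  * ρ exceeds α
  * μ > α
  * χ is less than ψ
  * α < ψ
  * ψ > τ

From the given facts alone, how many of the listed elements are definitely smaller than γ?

8

From γ the given relations immediately reach χ, λ, β, ζ.
From those, α, σ — 6 in total.
From those, ψ — 7 in total.
From those, τ — 8 in total.
No other element is forced below γ by the given relations, so the count is 8.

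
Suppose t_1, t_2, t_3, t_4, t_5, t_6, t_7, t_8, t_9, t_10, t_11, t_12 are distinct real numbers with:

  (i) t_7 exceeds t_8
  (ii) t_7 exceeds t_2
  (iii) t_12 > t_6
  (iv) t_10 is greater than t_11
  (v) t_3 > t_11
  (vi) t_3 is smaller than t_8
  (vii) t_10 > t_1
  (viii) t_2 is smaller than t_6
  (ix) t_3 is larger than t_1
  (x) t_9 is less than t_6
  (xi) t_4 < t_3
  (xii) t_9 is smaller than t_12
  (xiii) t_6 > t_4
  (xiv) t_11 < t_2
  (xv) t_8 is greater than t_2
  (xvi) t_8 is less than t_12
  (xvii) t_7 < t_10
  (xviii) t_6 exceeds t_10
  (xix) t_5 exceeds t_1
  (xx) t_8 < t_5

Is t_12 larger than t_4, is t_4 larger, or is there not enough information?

Following the relations from t_4: t_4 < t_3 < t_8 < t_7 < t_10 < t_6 < t_12.
So t_12 is larger.

t_12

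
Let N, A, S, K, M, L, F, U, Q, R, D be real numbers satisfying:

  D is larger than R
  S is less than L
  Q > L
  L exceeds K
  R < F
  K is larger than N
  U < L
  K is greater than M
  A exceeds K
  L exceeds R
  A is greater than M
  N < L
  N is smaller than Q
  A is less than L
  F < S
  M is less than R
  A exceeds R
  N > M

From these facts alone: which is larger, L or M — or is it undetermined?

L

M < N and N < K give M < K.
With K < A: M < N < K < A.
With A < L: M < N < K < A < L.
So L is larger.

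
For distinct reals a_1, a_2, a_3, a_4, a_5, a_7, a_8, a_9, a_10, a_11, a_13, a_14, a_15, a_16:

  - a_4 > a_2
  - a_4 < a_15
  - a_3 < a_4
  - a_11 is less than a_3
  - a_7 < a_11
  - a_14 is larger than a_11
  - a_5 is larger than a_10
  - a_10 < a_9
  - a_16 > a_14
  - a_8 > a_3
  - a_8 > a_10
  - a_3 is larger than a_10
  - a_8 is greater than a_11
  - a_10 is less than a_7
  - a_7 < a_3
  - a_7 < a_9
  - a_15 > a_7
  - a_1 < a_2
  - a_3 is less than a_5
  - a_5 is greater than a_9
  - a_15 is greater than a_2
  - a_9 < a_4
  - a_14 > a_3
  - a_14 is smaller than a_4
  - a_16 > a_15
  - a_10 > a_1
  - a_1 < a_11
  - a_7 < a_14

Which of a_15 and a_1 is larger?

The relevant relations are a_1 < a_10; a_10 < a_7; a_7 < a_11; a_11 < a_3; a_3 < a_14; a_14 < a_4; a_4 < a_15.
Chaining these gives a_1 < a_10 < a_7 < a_11 < a_3 < a_14 < a_4 < a_15.
So a_1 < a_15; a_15 is the larger of the two.

a_15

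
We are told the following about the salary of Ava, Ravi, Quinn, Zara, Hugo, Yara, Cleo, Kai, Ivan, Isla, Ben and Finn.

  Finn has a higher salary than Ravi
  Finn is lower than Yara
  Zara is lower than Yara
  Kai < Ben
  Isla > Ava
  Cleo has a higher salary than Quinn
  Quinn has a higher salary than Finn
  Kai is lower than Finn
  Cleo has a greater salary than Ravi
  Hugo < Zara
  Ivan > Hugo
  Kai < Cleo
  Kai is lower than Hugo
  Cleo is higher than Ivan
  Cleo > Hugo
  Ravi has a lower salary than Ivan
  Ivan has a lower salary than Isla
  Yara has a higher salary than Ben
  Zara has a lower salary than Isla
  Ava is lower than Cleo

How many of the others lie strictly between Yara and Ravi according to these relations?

1

Chaining upward from Ravi reaches: Finn, Quinn, Ivan, Isla, Cleo.
Chaining downward from Yara reaches: Kai, Hugo, Zara, Finn, Ben.
Strictly between Ravi and Yara are those in both lists: Finn — 1 element.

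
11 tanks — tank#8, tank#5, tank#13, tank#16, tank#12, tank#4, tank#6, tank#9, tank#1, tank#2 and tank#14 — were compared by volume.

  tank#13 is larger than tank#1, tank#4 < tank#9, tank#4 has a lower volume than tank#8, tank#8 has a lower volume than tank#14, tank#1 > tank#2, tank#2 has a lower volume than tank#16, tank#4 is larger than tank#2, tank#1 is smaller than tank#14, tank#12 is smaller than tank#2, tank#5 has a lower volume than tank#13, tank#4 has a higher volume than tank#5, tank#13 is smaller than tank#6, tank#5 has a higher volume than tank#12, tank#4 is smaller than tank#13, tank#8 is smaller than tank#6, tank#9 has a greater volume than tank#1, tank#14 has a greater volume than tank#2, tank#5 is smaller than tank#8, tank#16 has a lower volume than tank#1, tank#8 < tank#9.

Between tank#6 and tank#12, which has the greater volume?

tank#6

The relevant relations are tank#12 < tank#2; tank#2 < tank#16; tank#16 < tank#1; tank#1 < tank#13; tank#13 < tank#6.
Together: tank#12 < tank#2 < tank#16 < tank#1 < tank#13 < tank#6.
So tank#12 < tank#6; tank#6 is the larger of the two.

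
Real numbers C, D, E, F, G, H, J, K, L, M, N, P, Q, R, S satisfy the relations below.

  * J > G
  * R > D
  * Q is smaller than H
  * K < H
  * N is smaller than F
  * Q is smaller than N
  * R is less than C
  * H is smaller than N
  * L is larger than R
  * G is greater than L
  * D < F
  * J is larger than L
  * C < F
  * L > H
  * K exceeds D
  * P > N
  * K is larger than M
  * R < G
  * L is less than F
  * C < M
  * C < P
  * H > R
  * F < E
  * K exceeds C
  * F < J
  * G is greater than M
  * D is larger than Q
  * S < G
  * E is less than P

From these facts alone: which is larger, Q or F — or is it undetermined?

Q < D and D < R give Q < R.
With R < C: Q < D < R < C.
Then C < M extends the chain to M.
With M < K: Q < D < R < C < M < K.
With K < H: Q < D < R < C < M < K < H.
With H < N: Q < D < R < C < M < K < H < N.
Then N < F extends the chain to F.
So F is larger.

F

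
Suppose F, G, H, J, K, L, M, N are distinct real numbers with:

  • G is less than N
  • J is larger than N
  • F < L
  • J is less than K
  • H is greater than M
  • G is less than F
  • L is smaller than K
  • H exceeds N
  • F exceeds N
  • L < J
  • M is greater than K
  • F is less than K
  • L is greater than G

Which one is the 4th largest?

The consecutive relations fix a unique order: G < N < F < L < J < K < M < H.
The 4th largest is J.

J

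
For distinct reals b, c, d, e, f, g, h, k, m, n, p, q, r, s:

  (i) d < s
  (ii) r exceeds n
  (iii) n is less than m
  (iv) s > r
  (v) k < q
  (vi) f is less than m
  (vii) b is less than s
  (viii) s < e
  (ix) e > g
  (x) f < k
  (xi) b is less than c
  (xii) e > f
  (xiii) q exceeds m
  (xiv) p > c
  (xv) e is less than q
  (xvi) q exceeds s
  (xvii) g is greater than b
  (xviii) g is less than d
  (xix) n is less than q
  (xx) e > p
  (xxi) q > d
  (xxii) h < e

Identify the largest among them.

q

f is not greatest since f < e; b is not greatest since b < c; g is not greatest since g < e; c is not greatest since c < p; n is not greatest since n < m; p is not greatest since p < e; r is not greatest since r < s; h is not greatest since h < e; d is not greatest since d < s; m is not greatest since m < q; s is not greatest since s < e; e is not greatest since e < q; k is not greatest since k < q.
Only q has nothing above it, so q is the largest.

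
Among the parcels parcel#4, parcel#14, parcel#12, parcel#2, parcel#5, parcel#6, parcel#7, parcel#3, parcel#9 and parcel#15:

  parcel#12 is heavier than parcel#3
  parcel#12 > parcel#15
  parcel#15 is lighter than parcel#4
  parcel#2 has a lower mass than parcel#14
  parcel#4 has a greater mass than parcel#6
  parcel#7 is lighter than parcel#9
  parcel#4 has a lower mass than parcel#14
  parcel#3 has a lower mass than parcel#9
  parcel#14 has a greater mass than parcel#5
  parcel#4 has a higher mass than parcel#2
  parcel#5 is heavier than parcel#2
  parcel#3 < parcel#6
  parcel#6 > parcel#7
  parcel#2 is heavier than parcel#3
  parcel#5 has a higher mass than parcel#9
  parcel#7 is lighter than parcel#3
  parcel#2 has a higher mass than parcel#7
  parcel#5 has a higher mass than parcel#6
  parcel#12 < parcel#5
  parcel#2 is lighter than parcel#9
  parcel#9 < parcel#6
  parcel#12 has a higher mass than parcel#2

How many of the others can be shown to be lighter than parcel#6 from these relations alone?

Directly below parcel#6: parcel#7, parcel#3, parcel#9.
One step further: parcel#2 (4 so far).
No other element is forced below parcel#6 by the given relations, so the count is 4.

4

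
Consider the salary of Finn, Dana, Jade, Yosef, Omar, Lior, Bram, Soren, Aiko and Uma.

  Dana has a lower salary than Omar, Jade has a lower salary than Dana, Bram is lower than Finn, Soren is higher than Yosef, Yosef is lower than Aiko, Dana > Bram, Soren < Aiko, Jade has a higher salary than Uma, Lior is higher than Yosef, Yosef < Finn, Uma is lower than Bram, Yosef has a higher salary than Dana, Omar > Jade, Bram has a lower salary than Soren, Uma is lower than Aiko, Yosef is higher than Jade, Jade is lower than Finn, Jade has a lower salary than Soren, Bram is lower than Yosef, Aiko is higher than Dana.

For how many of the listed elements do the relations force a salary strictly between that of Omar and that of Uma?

The relations place Uma below Omar. An element lies strictly between them when it is forced above Uma and also forced below Omar.
Above Uma: {Bram, Jade, Dana, Yosef, Soren, Aiko, Finn, Lior}. Below Omar: {Bram, Jade, Dana}.
Intersection: {Bram, Jade, Dana} — 3.

3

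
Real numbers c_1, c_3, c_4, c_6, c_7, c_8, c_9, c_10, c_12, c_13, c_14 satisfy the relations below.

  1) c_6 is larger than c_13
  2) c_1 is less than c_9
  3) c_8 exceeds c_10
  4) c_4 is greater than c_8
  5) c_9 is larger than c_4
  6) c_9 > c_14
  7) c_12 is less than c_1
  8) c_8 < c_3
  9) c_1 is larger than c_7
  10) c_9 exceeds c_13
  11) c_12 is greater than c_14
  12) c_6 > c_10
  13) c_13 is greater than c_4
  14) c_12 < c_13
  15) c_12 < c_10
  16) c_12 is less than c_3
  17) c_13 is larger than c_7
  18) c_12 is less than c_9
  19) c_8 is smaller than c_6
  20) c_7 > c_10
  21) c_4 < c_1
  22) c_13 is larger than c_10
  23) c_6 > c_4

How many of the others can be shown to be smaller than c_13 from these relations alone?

6

Directly below c_13: c_12, c_10, c_4, c_7.
One step further: c_14, c_8 (6 so far).
Nothing else is reachable below c_13; 6 in all.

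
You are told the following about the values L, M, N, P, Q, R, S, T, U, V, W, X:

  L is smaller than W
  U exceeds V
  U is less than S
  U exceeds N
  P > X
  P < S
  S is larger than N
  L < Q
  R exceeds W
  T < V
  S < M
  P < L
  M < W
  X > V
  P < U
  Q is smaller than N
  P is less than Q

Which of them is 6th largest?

N

Piecing the relations together gives one ordering: T < V < X < P < L < Q < N < U < S < M < W < R.
The 6th largest is N.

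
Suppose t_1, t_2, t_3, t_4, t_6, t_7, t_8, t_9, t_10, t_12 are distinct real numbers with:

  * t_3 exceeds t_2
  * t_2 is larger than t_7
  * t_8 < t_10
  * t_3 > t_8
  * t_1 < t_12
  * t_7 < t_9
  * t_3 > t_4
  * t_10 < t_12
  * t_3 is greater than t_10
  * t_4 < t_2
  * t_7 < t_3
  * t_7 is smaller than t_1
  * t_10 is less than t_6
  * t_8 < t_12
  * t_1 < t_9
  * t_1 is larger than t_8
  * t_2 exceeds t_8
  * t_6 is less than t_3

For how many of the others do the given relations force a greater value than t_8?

7

Directly above t_8: t_1, t_10, t_2, t_3, t_12.
One step further: t_9, t_6 (7 so far).
No other element is forced above t_8 by the given relations, so the count is 7.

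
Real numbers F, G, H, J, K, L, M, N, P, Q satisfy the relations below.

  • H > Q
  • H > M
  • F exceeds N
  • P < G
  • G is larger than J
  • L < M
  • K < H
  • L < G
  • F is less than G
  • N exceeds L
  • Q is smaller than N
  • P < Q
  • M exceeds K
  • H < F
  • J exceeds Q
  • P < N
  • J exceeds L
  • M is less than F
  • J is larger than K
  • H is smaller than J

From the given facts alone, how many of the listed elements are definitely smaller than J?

Directly below J: K, Q, L, H.
One step further: P, M (6 so far).
No other element is forced below J by the given relations, so the count is 6.

6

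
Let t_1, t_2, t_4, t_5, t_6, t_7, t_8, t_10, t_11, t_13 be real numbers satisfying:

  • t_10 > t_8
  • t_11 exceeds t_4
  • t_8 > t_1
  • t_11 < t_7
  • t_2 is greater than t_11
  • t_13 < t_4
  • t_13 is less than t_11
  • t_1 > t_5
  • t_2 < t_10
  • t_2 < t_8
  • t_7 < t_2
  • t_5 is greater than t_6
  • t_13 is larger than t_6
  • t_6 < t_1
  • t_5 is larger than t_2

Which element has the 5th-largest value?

t_2

Chaining the given pairs: t_6 < t_13 < t_4 < t_11 < t_7 < t_2 < t_5 < t_1 < t_8 < t_10.
Counting 5 from the largest end gives t_2.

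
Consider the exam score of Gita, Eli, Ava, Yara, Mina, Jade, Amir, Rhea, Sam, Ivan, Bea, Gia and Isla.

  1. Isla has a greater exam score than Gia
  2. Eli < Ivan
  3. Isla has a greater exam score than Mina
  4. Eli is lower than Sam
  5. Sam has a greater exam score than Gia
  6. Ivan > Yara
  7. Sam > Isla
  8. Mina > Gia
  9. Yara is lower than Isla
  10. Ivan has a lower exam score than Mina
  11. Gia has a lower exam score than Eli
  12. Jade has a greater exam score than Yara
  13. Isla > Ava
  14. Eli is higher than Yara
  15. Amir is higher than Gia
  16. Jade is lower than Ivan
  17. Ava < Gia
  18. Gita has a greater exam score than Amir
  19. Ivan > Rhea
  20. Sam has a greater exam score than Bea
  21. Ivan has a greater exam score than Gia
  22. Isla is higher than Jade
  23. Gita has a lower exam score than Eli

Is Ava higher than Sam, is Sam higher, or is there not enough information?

Chaining the given relations: Ava < Gia < Amir < Gita < Eli < Ivan < Mina < Isla < Sam.
So Sam is higher.

Sam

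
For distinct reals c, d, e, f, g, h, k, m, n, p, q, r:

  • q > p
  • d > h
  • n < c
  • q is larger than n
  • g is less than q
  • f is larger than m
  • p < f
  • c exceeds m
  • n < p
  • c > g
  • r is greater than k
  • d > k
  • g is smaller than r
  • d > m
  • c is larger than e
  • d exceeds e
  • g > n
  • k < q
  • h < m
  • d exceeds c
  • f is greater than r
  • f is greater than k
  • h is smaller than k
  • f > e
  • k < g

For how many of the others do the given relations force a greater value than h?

From h the given relations immediately reach m, k, d.
From those, g, c, q, r, f — 8 in total.
No other element is forced above h by the given relations, so the count is 8.

8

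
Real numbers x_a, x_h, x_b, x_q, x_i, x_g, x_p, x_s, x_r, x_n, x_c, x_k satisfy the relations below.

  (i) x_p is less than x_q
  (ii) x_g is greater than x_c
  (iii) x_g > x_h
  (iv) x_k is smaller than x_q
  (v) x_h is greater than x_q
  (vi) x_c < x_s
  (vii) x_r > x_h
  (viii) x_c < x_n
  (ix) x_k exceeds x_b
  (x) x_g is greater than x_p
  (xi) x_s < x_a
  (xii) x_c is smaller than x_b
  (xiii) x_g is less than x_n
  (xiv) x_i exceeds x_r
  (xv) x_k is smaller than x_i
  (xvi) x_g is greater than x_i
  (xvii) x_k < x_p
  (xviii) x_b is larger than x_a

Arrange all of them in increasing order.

x_c < x_s < x_a < x_b < x_k < x_p < x_q < x_h < x_r < x_i < x_g < x_n

Nothing is placed below x_c, so it is least; from there x_c < x_s; x_s < x_a; x_a < x_b; x_b < x_k; x_k < x_p; x_p < x_q; x_q < x_h; x_h < x_r; x_r < x_i; x_i < x_g; x_g < x_n, each given directly.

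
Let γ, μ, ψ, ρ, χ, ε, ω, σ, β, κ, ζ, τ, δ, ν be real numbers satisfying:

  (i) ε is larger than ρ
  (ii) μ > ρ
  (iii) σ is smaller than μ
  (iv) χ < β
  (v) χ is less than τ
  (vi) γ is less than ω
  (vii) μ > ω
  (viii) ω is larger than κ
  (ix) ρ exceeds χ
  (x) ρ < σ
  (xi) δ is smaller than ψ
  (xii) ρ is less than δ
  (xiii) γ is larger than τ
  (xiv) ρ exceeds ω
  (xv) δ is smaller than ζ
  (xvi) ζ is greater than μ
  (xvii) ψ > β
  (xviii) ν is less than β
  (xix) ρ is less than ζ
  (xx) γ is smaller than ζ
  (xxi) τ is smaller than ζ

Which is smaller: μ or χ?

The relevant relations are χ < τ; τ < γ; γ < ω; ω < ρ; ρ < σ; σ < μ.
Chaining these gives χ < τ < γ < ω < ρ < σ < μ.
So χ < μ; χ is the smaller of the two.

χ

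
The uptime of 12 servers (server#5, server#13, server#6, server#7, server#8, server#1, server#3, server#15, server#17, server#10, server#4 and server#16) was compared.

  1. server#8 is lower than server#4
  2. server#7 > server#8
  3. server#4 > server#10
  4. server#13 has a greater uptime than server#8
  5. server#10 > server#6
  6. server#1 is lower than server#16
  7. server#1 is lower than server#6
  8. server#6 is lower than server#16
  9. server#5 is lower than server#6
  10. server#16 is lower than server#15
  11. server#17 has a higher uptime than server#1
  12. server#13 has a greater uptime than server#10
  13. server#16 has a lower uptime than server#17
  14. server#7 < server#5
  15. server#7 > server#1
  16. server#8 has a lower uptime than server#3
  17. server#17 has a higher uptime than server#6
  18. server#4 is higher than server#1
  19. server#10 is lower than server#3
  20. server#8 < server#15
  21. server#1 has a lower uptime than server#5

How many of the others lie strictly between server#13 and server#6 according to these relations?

The relations place server#6 below server#13. An element lies strictly between them when it is forced above server#6 and also forced below server#13.
Above server#6: {server#10, server#4, server#16, server#3, server#17, server#15}. Below server#13: {server#8, server#1, server#7, server#5, server#10}.
Intersection: {server#10} — 1.

1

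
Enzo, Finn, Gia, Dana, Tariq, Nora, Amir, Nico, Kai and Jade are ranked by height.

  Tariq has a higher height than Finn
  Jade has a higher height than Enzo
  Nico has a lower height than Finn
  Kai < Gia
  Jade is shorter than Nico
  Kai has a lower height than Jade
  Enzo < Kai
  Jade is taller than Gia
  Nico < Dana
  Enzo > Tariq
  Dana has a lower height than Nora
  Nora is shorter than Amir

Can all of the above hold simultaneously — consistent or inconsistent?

We have Nico < Finn stated directly, yet also Finn < Tariq < Enzo < Kai < Gia < Jade < Nico by chaining the others — so Finn < Nico. Contradiction.

inconsistent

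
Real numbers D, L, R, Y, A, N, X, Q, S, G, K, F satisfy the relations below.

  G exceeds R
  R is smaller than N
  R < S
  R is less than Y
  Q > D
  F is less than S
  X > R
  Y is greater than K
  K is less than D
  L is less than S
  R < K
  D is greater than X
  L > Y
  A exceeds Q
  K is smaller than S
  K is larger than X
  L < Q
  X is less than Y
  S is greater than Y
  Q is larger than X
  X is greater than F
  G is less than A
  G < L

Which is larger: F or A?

A

F < X and X < K give F < K.
With K < Y: F < X < K < Y.
Then Y < L extends the chain to L.
With L < Q: F < X < K < Y < L < Q.
With Q < A: F < X < K < Y < L < Q < A.
So F < A; A is the larger of the two.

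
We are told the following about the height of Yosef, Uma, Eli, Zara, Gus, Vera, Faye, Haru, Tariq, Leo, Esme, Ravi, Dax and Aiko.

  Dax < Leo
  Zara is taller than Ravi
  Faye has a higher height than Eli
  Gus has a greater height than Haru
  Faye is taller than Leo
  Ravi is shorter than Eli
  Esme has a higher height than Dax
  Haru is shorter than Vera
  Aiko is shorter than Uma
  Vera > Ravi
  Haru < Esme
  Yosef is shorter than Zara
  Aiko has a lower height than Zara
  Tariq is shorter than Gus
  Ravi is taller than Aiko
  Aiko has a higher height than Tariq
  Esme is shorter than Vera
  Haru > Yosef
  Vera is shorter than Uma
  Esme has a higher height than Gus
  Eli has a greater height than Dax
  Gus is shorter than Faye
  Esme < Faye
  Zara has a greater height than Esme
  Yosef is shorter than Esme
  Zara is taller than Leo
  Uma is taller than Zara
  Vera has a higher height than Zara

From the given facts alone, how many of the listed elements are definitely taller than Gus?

5

From Gus the given relations immediately reach Esme, Faye.
From those, Zara, Vera — 4 in total.
From those, Uma — 5 in total.
Nothing else is reachable above Gus; 5 in all.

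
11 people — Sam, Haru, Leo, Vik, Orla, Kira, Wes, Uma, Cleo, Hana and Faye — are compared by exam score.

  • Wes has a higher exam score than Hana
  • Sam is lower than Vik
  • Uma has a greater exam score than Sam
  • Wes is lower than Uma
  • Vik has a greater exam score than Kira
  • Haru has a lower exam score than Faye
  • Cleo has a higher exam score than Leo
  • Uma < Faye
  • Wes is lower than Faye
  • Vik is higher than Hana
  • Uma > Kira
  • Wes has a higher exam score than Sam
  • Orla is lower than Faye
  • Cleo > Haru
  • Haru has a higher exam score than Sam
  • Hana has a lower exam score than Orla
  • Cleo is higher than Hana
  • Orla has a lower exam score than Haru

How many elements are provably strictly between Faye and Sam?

3

The relations place Sam below Faye. An element lies strictly between them when it is forced above Sam and also forced below Faye.
Above Sam: {Wes, Haru, Cleo, Vik, Uma}. Below Faye: {Hana, Wes, Orla, Kira, Haru, Uma}.
Intersection: {Wes, Haru, Uma} — 3.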